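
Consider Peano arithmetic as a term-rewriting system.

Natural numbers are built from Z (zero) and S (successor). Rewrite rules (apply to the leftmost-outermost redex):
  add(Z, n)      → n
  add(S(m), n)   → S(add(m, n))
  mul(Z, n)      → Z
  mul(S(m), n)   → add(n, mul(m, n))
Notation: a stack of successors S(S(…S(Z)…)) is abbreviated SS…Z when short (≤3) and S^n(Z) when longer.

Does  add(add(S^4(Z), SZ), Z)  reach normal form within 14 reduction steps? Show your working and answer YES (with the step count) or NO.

Answer: YES — reaches normal form S^5(Z) in 11 ≤ 14 steps

Derivation:
  start: add(add(S^4(Z), SZ), Z)
  [1] add(S(add(SSSZ, SZ)), Z)
  [2] S(add(add(SSSZ, SZ), Z))
  [3] S(add(S(add(SSZ, SZ)), Z))
  [4] S(S(add(add(SSZ, SZ), Z)))
  [5] S(S(add(S(add(SZ, SZ)), Z)))
  [6] S(S(S(add(add(SZ, SZ), Z))))
  [7] S(S(S(add(S(add(Z, SZ)), Z))))
  [8] S(S(S(S(add(add(Z, SZ), Z)))))
  [9] S(S(S(S(add(SZ, Z)))))
  [10] S(S(S(S(S(add(Z, Z))))))
  [11] S^5(Z)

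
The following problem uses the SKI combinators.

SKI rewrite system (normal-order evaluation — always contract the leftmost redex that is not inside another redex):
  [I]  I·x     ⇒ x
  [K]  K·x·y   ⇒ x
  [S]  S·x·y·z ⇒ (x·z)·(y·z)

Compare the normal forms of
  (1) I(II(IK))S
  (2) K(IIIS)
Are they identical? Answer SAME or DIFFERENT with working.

Term A:
  start: I(II(IK))S
  →1  II(IK)S
  →2  I(IK)S
  →3  IKS
  →4  KS

Term B:
  start: K(IIIS)
  →1  K(IIS)
  →2  K(IS)
  →3  KS

Answer: SAME — A ⇓ KS, B ⇓ KS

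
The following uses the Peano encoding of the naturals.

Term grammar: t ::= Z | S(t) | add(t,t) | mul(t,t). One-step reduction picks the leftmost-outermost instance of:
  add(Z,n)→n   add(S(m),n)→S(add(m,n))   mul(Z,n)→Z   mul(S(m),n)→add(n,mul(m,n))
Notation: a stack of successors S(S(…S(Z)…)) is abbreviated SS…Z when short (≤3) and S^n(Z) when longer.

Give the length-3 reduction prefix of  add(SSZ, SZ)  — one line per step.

Answer: after 3 steps: SSSZ

Reduction:
  start: add(SSZ, SZ)
  step 1: S(add(SZ, SZ))
  step 2: S(S(add(Z, SZ)))
  step 3: SSSZ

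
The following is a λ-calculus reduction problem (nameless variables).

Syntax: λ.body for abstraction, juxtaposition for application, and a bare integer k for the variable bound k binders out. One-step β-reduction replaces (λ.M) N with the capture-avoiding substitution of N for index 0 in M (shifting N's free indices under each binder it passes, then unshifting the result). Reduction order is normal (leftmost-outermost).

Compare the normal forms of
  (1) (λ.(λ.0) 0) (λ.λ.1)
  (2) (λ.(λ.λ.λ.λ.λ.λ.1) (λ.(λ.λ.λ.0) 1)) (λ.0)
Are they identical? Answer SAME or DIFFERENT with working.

Term A:
  start: (λ.(λ.0) 0) (λ.λ.1)
  step 1: (λ.0) (λ.λ.1)
  step 2: λ.λ.1

Term B:
  start: (λ.(λ.λ.λ.λ.λ.λ.1) (λ.(λ.λ.λ.0) 1)) (λ.0)
  step 1: (λ.λ.λ.λ.λ.λ.1) (λ.(λ.λ.λ.0) (λ.0))
  step 2: λ.λ.λ.λ.λ.1

Answer: DIFFERENT — A ⇓ λ.λ.1, B ⇓ λ.λ.λ.λ.λ.1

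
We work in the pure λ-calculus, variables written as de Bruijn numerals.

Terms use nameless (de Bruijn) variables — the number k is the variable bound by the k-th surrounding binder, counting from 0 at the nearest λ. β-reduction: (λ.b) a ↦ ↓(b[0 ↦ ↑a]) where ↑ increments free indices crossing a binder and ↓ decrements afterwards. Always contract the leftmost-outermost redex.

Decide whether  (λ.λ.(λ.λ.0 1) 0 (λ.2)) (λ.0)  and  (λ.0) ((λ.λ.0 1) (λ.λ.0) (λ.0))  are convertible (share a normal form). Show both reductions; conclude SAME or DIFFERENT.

Answer: SAME — A ⇓ λ.λ.0, B ⇓ λ.λ.0

Working:
Term A:
  start: (λ.λ.(λ.λ.0 1) 0 (λ.2)) (λ.0)
  →1  λ.(λ.λ.0 1) 0 (λ.λ.0)
  →2  λ.(λ.0 1) (λ.λ.0)
  →3  λ.(λ.λ.0) 0
  →4  λ.λ.0

Term B:
  start: (λ.0) ((λ.λ.0 1) (λ.λ.0) (λ.0))
  →1  (λ.λ.0 1) (λ.λ.0) (λ.0)
  →2  (λ.0 (λ.λ.0)) (λ.0)
  →3  (λ.0) (λ.λ.0)
  →4  λ.λ.0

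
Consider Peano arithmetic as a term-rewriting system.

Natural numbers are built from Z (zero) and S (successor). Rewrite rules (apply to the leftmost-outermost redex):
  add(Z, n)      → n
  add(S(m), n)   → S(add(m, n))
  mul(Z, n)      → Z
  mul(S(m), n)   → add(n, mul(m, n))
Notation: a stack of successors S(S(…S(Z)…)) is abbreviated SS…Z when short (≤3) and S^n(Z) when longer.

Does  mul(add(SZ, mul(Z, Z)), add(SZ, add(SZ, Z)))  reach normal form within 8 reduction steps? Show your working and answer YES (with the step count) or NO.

  start: mul(add(SZ, mul(Z, Z)), add(SZ, add(SZ, Z)))
  step 1: mul(S(add(Z, mul(Z, Z))), add(SZ, add(SZ, Z)))
  step 2: add(add(SZ, add(SZ, Z)), mul(add(Z, mul(Z, Z)), add(SZ, add(SZ, Z))))
  step 3: add(S(add(Z, add(SZ, Z))), mul(add(Z, mul(Z, Z)), add(SZ, add(SZ, Z))))
  step 4: S(add(add(Z, add(SZ, Z)), mul(add(Z, mul(Z, Z)), add(SZ, add(SZ, Z)))))
  step 5: S(add(add(SZ, Z), mul(add(Z, mul(Z, Z)), add(SZ, add(SZ, Z)))))
  step 6: S(add(S(add(Z, Z)), mul(add(Z, mul(Z, Z)), add(SZ, add(SZ, Z)))))
  step 7: S(S(add(add(Z, Z), mul(add(Z, mul(Z, Z)), add(SZ, add(SZ, Z))))))
  step 8: S(S(add(Z, mul(add(Z, mul(Z, Z)), add(SZ, add(SZ, Z))))))

Answer: NO — after 8 steps the term is S(S(add(Z, mul(add(Z, mul(Z, Z)), add(SZ, add(SZ, Z)))))), not yet normal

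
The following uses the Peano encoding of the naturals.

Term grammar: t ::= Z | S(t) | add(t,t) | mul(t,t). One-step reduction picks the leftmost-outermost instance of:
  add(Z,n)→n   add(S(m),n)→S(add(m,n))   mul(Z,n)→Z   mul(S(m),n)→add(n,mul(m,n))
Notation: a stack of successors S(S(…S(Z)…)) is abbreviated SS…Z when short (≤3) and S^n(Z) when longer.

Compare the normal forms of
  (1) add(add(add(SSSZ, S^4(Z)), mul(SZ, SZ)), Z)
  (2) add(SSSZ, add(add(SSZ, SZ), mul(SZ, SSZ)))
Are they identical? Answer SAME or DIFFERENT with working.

Term A:
  start: add(add(add(SSSZ, S^4(Z)), mul(SZ, SZ)), Z)
  →1  add(add(S(add(SSZ, S^4(Z))), mul(SZ, SZ)), Z)
  →2  add(S(add(add(SSZ, S^4(Z)), mul(SZ, SZ))), Z)
  →3  S(add(add(add(SSZ, S^4(Z)), mul(SZ, SZ)), Z))
  →4  S(add(add(S(add(SZ, S^4(Z))), mul(SZ, SZ)), Z))
  →5  S(add(S(add(add(SZ, S^4(Z)), mul(SZ, SZ))), Z))
  →6  S(S(add(add(add(SZ, S^4(Z)), mul(SZ, SZ)), Z)))
  →7  S(S(add(add(S(add(Z, S^4(Z))), mul(SZ, SZ)), Z)))
  →8  S(S(add(S(add(add(Z, S^4(Z)), mul(SZ, SZ))), Z)))
  →9  S(S(S(add(add(add(Z, S^4(Z)), mul(SZ, SZ)), Z))))
  →10  S(S(S(add(add(S^4(Z), mul(SZ, SZ)), Z))))
  →11  S(S(S(add(S(add(SSSZ, mul(SZ, SZ))), Z))))
  →12  S(S(S(S(add(add(SSSZ, mul(SZ, SZ)), Z)))))
  →13  S(S(S(S(add(S(add(SSZ, mul(SZ, SZ))), Z)))))
  →14  S(S(S(S(S(add(add(SSZ, mul(SZ, SZ)), Z))))))
  →15  S(S(S(S(S(add(S(add(SZ, mul(SZ, SZ))), Z))))))
  →16  S(S(S(S(S(S(add(add(SZ, mul(SZ, SZ)), Z)))))))
  →17  S(S(S(S(S(S(add(S(add(Z, mul(SZ, SZ))), Z)))))))
  →18  S(S(S(S(S(S(S(add(add(Z, mul(SZ, SZ)), Z))))))))
  →19  S(S(S(S(S(S(S(add(mul(SZ, SZ), Z))))))))
  →20  S(S(S(S(S(S(S(add(add(SZ, mul(Z, SZ)), Z))))))))
  →21  S(S(S(S(S(S(S(add(S(add(Z, mul(Z, SZ))), Z))))))))
  →22  S(S(S(S(S(S(S(S(add(add(Z, mul(Z, SZ)), Z)))))))))
  →23  S(S(S(S(S(S(S(S(add(mul(Z, SZ), Z)))))))))
  →24  S(S(S(S(S(S(S(S(add(Z, Z)))))))))
  →25  S^8(Z)

Term B:
  start: add(SSSZ, add(add(SSZ, SZ), mul(SZ, SSZ)))
  →1  S(add(SSZ, add(add(SSZ, SZ), mul(SZ, SSZ))))
  →2  S(S(add(SZ, add(add(SSZ, SZ), mul(SZ, SSZ)))))
  →3  S(S(S(add(Z, add(add(SSZ, SZ), mul(SZ, SSZ))))))
  →4  S(S(S(add(add(SSZ, SZ), mul(SZ, SSZ)))))
  →5  S(S(S(add(S(add(SZ, SZ)), mul(SZ, SSZ)))))
  →6  S(S(S(S(add(add(SZ, SZ), mul(SZ, SSZ))))))
  →7  S(S(S(S(add(S(add(Z, SZ)), mul(SZ, SSZ))))))
  →8  S(S(S(S(S(add(add(Z, SZ), mul(SZ, SSZ)))))))
  →9  S(S(S(S(S(add(SZ, mul(SZ, SSZ)))))))
  →10  S(S(S(S(S(S(add(Z, mul(SZ, SSZ))))))))
  →11  S(S(S(S(S(S(mul(SZ, SSZ)))))))
  →12  S(S(S(S(S(S(add(SSZ, mul(Z, SSZ))))))))
  →13  S(S(S(S(S(S(S(add(SZ, mul(Z, SSZ)))))))))
  →14  S(S(S(S(S(S(S(S(add(Z, mul(Z, SSZ))))))))))
  →15  S(S(S(S(S(S(S(S(mul(Z, SSZ)))))))))
  →16  S^8(Z)

Answer: SAME — A ⇓ S^8(Z), B ⇓ S^8(Z)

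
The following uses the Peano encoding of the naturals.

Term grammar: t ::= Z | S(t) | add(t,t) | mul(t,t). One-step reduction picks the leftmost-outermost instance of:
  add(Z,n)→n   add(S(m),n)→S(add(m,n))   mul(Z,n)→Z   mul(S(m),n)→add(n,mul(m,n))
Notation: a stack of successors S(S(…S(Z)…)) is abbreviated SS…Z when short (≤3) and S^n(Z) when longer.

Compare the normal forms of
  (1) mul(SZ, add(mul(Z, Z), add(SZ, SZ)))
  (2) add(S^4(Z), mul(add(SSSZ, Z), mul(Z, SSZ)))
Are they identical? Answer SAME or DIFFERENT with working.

Term A:
  start: mul(SZ, add(mul(Z, Z), add(SZ, SZ)))
  →1  add(add(mul(Z, Z), add(SZ, SZ)), mul(Z, add(mul(Z, Z), add(SZ, SZ))))
  →2  add(add(Z, add(SZ, SZ)), mul(Z, add(mul(Z, Z), add(SZ, SZ))))
  →3  add(add(SZ, SZ), mul(Z, add(mul(Z, Z), add(SZ, SZ))))
  →4  add(S(add(Z, SZ)), mul(Z, add(mul(Z, Z), add(SZ, SZ))))
  →5  S(add(add(Z, SZ), mul(Z, add(mul(Z, Z), add(SZ, SZ)))))
  →6  S(add(SZ, mul(Z, add(mul(Z, Z), add(SZ, SZ)))))
  →7  S(S(add(Z, mul(Z, add(mul(Z, Z), add(SZ, SZ))))))
  →8  S(S(mul(Z, add(mul(Z, Z), add(SZ, SZ)))))
  →9  SSZ

Term B:
  start: add(S^4(Z), mul(add(SSSZ, Z), mul(Z, SSZ)))
  →1  S(add(SSSZ, mul(add(SSSZ, Z), mul(Z, SSZ))))
  →2  S(S(add(SSZ, mul(add(SSSZ, Z), mul(Z, SSZ)))))
  →3  S(S(S(add(SZ, mul(add(SSSZ, Z), mul(Z, SSZ))))))
  →4  S(S(S(S(add(Z, mul(add(SSSZ, Z), mul(Z, SSZ)))))))
  →5  S(S(S(S(mul(add(SSSZ, Z), mul(Z, SSZ))))))
  →6  S(S(S(S(mul(S(add(SSZ, Z)), mul(Z, SSZ))))))
  →7  S(S(S(S(add(mul(Z, SSZ), mul(add(SSZ, Z), mul(Z, SSZ)))))))
  →8  S(S(S(S(add(Z, mul(add(SSZ, Z), mul(Z, SSZ)))))))
  →9  S(S(S(S(mul(add(SSZ, Z), mul(Z, SSZ))))))
  →10  S(S(S(S(mul(S(add(SZ, Z)), mul(Z, SSZ))))))
  →11  S(S(S(S(add(mul(Z, SSZ), mul(add(SZ, Z), mul(Z, SSZ)))))))
  →12  S(S(S(S(add(Z, mul(add(SZ, Z), mul(Z, SSZ)))))))
  →13  S(S(S(S(mul(add(SZ, Z), mul(Z, SSZ))))))
  →14  S(S(S(S(mul(S(add(Z, Z)), mul(Z, SSZ))))))
  →15  S(S(S(S(add(mul(Z, SSZ), mul(add(Z, Z), mul(Z, SSZ)))))))
  →16  S(S(S(S(add(Z, mul(add(Z, Z), mul(Z, SSZ)))))))
  →17  S(S(S(S(mul(add(Z, Z), mul(Z, SSZ))))))
  →18  S(S(S(S(mul(Z, mul(Z, SSZ))))))
  →19  S^4(Z)

Answer: DIFFERENT — A ⇓ SSZ, B ⇓ S^4(Z)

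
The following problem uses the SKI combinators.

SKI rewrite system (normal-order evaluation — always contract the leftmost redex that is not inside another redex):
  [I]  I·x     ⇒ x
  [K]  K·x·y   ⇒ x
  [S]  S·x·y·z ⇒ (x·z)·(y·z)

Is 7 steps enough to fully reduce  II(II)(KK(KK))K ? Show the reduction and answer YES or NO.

  start: II(II)(KK(KK))K
  →1  I(II)(KK(KK))K
  →2  II(KK(KK))K
  →3  I(KK(KK))K
  →4  KK(KK)K
  →5  KK

Answer: YES — reaches normal form KK in 5 ≤ 7 steps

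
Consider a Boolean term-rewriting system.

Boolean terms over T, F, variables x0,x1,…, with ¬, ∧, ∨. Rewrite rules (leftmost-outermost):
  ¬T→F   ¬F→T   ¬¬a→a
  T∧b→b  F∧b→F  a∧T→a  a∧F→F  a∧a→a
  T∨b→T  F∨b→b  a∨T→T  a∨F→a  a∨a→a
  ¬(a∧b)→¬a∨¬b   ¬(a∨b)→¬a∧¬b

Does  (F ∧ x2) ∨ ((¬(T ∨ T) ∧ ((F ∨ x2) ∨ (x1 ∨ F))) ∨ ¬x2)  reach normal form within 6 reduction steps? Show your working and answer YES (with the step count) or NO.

  start: (F ∧ x2) ∨ ((¬(T ∨ T) ∧ ((F ∨ x2) ∨ (x1 ∨ F))) ∨ ¬x2)
  step 1: F ∨ ((¬(T ∨ T) ∧ ((F ∨ x2) ∨ (x1 ∨ F))) ∨ ¬x2)
  step 2: (¬(T ∨ T) ∧ ((F ∨ x2) ∨ (x1 ∨ F))) ∨ ¬x2
  step 3: ((¬T ∧ ¬T) ∧ ((F ∨ x2) ∨ (x1 ∨ F))) ∨ ¬x2
  step 4: (¬T ∧ ((F ∨ x2) ∨ (x1 ∨ F))) ∨ ¬x2
  step 5: (F ∧ ((F ∨ x2) ∨ (x1 ∨ F))) ∨ ¬x2
  step 6: F ∨ ¬x2

Answer: NO — after 6 steps the term is F ∨ ¬x2, not yet normal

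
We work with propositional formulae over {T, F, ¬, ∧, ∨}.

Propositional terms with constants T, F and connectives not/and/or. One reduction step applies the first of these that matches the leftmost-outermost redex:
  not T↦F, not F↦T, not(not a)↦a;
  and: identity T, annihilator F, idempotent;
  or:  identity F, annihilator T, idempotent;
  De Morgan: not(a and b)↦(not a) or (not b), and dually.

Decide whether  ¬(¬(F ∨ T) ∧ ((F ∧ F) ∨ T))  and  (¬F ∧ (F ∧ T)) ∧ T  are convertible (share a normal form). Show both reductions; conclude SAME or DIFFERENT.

Answer: DIFFERENT — A ⇓ T, B ⇓ F

Working:
Term A:
  start: ¬(¬(F ∨ T) ∧ ((F ∧ F) ∨ T))
  step 1: ¬¬(F ∨ T) ∨ ¬((F ∧ F) ∨ T)
  step 2: (F ∨ T) ∨ ¬((F ∧ F) ∨ T)
  step 3: T ∨ ¬((F ∧ F) ∨ T)
  step 4: T

Term B:
  start: (¬F ∧ (F ∧ T)) ∧ T
  step 1: ¬F ∧ (F ∧ T)
  step 2: T ∧ (F ∧ T)
  step 3: F ∧ T
  step 4: F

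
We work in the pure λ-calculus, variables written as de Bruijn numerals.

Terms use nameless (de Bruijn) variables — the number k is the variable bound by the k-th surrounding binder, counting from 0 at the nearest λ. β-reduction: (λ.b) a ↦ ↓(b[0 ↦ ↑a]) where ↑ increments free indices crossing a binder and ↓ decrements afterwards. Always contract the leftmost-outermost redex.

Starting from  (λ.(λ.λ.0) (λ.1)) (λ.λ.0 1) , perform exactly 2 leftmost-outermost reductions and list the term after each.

Answer: after 2 steps: λ.0

Working:
  start: (λ.(λ.λ.0) (λ.1)) (λ.λ.0 1)
  →1  (λ.λ.0) (λ.λ.λ.0 1)
  →2  λ.0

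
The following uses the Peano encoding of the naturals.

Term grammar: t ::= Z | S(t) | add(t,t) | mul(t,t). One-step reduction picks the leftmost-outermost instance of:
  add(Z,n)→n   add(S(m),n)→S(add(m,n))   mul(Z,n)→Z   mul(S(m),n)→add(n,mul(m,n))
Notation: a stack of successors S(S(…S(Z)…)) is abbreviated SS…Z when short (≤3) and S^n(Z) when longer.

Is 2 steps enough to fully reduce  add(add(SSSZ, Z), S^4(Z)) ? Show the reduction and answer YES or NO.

Answer: NO — after 2 steps the term is S(add(add(SSZ, Z), S^4(Z))), not yet normal

Reduction:
  start: add(add(SSSZ, Z), S^4(Z))
  step 1: add(S(add(SSZ, Z)), S^4(Z))
  step 2: S(add(add(SSZ, Z), S^4(Z)))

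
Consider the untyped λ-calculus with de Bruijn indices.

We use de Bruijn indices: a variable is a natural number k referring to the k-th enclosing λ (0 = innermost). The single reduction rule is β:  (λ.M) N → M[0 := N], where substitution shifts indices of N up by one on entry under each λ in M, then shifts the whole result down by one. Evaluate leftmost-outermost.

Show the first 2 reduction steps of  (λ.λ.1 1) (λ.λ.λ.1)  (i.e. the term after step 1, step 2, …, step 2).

  start: (λ.λ.1 1) (λ.λ.λ.1)
  step 1: λ.(λ.λ.λ.1) (λ.λ.λ.1)
  step 2: λ.λ.λ.1

Answer: after 2 steps: λ.λ.λ.1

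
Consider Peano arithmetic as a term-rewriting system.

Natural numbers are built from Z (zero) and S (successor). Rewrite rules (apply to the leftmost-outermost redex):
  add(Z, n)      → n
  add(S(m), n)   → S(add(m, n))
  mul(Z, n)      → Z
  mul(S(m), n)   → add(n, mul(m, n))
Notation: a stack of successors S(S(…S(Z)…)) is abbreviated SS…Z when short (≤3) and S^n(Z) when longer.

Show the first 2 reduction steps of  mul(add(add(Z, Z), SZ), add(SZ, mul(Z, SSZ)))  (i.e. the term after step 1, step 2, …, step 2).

Answer: after 2 steps: mul(SZ, add(SZ, mul(Z, SSZ)))

Working:
  start: mul(add(add(Z, Z), SZ), add(SZ, mul(Z, SSZ)))
  [1] mul(add(Z, SZ), add(SZ, mul(Z, SSZ)))
  [2] mul(SZ, add(SZ, mul(Z, SSZ)))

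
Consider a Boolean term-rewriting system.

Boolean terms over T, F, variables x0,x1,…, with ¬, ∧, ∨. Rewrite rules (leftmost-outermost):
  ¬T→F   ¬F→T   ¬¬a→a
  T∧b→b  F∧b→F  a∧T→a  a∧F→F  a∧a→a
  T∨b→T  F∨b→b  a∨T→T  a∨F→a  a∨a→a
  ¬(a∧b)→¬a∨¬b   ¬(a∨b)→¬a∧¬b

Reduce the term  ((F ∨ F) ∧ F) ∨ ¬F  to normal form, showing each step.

Answer: normal form = T  (in 3 steps)

Working:
  start: ((F ∨ F) ∧ F) ∨ ¬F
  step 1: F ∨ ¬F
  step 2: ¬F
  step 3: T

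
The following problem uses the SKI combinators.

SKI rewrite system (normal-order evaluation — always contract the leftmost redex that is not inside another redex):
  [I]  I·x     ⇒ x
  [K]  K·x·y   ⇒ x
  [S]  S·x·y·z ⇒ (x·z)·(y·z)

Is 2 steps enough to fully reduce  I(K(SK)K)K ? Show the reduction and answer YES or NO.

  start: I(K(SK)K)K
  →1  K(SK)KK
  →2  SKK

Answer: YES — reaches normal form SKK in 2 ≤ 2 steps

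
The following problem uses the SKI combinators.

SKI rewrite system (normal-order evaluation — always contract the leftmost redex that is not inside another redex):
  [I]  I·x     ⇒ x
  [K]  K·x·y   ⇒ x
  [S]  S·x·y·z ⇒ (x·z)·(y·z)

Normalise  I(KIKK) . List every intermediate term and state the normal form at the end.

  start: I(KIKK)
  step 1: KIKK
  step 2: IK
  step 3: K

Answer: normal form = K  (in 3 steps)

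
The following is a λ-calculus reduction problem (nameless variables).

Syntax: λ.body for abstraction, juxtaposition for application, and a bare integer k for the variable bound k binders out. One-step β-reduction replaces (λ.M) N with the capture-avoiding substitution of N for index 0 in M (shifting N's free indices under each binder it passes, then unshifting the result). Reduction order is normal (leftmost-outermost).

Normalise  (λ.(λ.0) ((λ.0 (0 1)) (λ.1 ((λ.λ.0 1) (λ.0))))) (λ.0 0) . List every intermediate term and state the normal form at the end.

  start: (λ.(λ.0) ((λ.0 (0 1)) (λ.1 ((λ.λ.0 1) (λ.0))))) (λ.0 0)
  →1  (λ.0) ((λ.0 (0 (λ.0 0))) (λ.(λ.0 0) ((λ.λ.0 1) (λ.0))))
  →2  (λ.0 (0 (λ.0 0))) (λ.(λ.0 0) ((λ.λ.0 1) (λ.0)))
  →3  (λ.(λ.0 0) ((λ.λ.0 1) (λ.0))) ((λ.(λ.0 0) ((λ.λ.0 1) (λ.0))) (λ.0 0))
  →4  (λ.0 0) ((λ.λ.0 1) (λ.0))
  →5  (λ.λ.0 1) (λ.0) ((λ.λ.0 1) (λ.0))
  →6  (λ.0 (λ.0)) ((λ.λ.0 1) (λ.0))
  →7  (λ.λ.0 1) (λ.0) (λ.0)
  →8  (λ.0 (λ.0)) (λ.0)
  →9  (λ.0) (λ.0)
  →10  λ.0

Answer: normal form = λ.0  (in 10 steps)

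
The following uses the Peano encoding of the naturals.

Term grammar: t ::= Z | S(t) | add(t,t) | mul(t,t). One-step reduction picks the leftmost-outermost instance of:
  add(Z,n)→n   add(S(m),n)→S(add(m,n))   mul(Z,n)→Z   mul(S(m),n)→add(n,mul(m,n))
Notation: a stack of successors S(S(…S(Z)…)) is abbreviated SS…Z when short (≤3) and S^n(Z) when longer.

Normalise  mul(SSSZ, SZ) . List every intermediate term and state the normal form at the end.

Answer: normal form = SSSZ  (in 10 steps)

Reduction:
  start: mul(SSSZ, SZ)
  step 1: add(SZ, mul(SSZ, SZ))
  step 2: S(add(Z, mul(SSZ, SZ)))
  step 3: S(mul(SSZ, SZ))
  step 4: S(add(SZ, mul(SZ, SZ)))
  step 5: S(S(add(Z, mul(SZ, SZ))))
  step 6: S(S(mul(SZ, SZ)))
  step 7: S(S(add(SZ, mul(Z, SZ))))
  step 8: S(S(S(add(Z, mul(Z, SZ)))))
  step 9: S(S(S(mul(Z, SZ))))
  step 10: SSSZ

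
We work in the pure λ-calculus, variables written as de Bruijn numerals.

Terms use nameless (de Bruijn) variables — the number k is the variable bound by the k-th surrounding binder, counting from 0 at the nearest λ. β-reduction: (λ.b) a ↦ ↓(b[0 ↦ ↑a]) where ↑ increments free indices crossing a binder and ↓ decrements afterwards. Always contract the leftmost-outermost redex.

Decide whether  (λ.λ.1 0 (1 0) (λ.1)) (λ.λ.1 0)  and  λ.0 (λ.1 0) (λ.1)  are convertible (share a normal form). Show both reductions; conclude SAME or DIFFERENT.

Answer: SAME — A ⇓ λ.0 (λ.1 0) (λ.1), B ⇓ λ.0 (λ.1 0) (λ.1)

Derivation:
Term A:
  start: (λ.λ.1 0 (1 0) (λ.1)) (λ.λ.1 0)
  [1] λ.(λ.λ.1 0) 0 ((λ.λ.1 0) 0) (λ.1)
  [2] λ.(λ.1 0) ((λ.λ.1 0) 0) (λ.1)
  [3] λ.0 ((λ.λ.1 0) 0) (λ.1)
  [4] λ.0 (λ.1 0) (λ.1)

Term B:
  start: λ.0 (λ.1 0) (λ.1)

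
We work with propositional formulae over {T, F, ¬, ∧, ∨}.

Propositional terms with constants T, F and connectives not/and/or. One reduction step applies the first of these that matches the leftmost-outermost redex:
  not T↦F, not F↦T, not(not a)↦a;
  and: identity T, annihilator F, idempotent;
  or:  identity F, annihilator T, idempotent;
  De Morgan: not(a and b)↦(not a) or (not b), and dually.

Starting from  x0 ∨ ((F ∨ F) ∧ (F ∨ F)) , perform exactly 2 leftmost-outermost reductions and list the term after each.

  start: x0 ∨ ((F ∨ F) ∧ (F ∨ F))
  →1  x0 ∨ (F ∨ F)
  →2  x0 ∨ F

Answer: after 2 steps: x0 ∨ F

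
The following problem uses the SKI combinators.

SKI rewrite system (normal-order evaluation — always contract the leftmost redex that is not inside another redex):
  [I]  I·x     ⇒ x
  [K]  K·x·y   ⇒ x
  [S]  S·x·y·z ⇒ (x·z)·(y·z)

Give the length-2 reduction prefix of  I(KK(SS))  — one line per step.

Answer: after 2 steps: K

Derivation:
  start: I(KK(SS))
  step 1: KK(SS)
  step 2: K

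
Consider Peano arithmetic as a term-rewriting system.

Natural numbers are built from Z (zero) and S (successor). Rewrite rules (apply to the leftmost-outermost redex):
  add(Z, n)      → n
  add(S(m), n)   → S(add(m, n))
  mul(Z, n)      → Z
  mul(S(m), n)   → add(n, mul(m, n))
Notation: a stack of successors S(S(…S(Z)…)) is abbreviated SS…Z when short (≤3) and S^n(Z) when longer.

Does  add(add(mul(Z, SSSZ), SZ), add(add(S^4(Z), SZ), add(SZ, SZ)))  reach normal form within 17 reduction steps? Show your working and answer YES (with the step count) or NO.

  start: add(add(mul(Z, SSSZ), SZ), add(add(S^4(Z), SZ), add(SZ, SZ)))
  →1  add(add(Z, SZ), add(add(S^4(Z), SZ), add(SZ, SZ)))
  →2  add(SZ, add(add(S^4(Z), SZ), add(SZ, SZ)))
  →3  S(add(Z, add(add(S^4(Z), SZ), add(SZ, SZ))))
  →4  S(add(add(S^4(Z), SZ), add(SZ, SZ)))
  →5  S(add(S(add(SSSZ, SZ)), add(SZ, SZ)))
  →6  S(S(add(add(SSSZ, SZ), add(SZ, SZ))))
  →7  S(S(add(S(add(SSZ, SZ)), add(SZ, SZ))))
  →8  S(S(S(add(add(SSZ, SZ), add(SZ, SZ)))))
  →9  S(S(S(add(S(add(SZ, SZ)), add(SZ, SZ)))))
  →10  S(S(S(S(add(add(SZ, SZ), add(SZ, SZ))))))
  →11  S(S(S(S(add(S(add(Z, SZ)), add(SZ, SZ))))))
  →12  S(S(S(S(S(add(add(Z, SZ), add(SZ, SZ)))))))
  →13  S(S(S(S(S(add(SZ, add(SZ, SZ)))))))
  →14  S(S(S(S(S(S(add(Z, add(SZ, SZ))))))))
  →15  S(S(S(S(S(S(add(SZ, SZ)))))))
  →16  S(S(S(S(S(S(S(add(Z, SZ))))))))
  →17  S^8(Z)

Answer: YES — reaches normal form S^8(Z) in 17 ≤ 17 steps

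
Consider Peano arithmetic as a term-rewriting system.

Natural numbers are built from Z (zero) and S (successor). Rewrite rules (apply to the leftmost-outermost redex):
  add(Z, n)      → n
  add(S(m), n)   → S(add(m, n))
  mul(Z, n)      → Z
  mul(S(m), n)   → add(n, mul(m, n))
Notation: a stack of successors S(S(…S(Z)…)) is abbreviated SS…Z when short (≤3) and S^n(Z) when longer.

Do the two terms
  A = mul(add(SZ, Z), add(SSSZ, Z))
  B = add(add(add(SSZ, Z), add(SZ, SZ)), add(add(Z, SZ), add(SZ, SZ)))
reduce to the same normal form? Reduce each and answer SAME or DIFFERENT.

Answer: DIFFERENT — A ⇓ SSSZ, B ⇓ S^7(Z)

Working:
Term A:
  start: mul(add(SZ, Z), add(SSSZ, Z))
  →1  mul(S(add(Z, Z)), add(SSSZ, Z))
  →2  add(add(SSSZ, Z), mul(add(Z, Z), add(SSSZ, Z)))
  →3  add(S(add(SSZ, Z)), mul(add(Z, Z), add(SSSZ, Z)))
  →4  S(add(add(SSZ, Z), mul(add(Z, Z), add(SSSZ, Z))))
  →5  S(add(S(add(SZ, Z)), mul(add(Z, Z), add(SSSZ, Z))))
  →6  S(S(add(add(SZ, Z), mul(add(Z, Z), add(SSSZ, Z)))))
  →7  S(S(add(S(add(Z, Z)), mul(add(Z, Z), add(SSSZ, Z)))))
  →8  S(S(S(add(add(Z, Z), mul(add(Z, Z), add(SSSZ, Z))))))
  →9  S(S(S(add(Z, mul(add(Z, Z), add(SSSZ, Z))))))
  →10  S(S(S(mul(add(Z, Z), add(SSSZ, Z)))))
  →11  S(S(S(mul(Z, add(SSSZ, Z)))))
  →12  SSSZ

Term B:
  start: add(add(add(SSZ, Z), add(SZ, SZ)), add(add(Z, SZ), add(SZ, SZ)))
  →1  add(add(S(add(SZ, Z)), add(SZ, SZ)), add(add(Z, SZ), add(SZ, SZ)))
  →2  add(S(add(add(SZ, Z), add(SZ, SZ))), add(add(Z, SZ), add(SZ, SZ)))
  →3  S(add(add(add(SZ, Z), add(SZ, SZ)), add(add(Z, SZ), add(SZ, SZ))))
  →4  S(add(add(S(add(Z, Z)), add(SZ, SZ)), add(add(Z, SZ), add(SZ, SZ))))
  →5  S(add(S(add(add(Z, Z), add(SZ, SZ))), add(add(Z, SZ), add(SZ, SZ))))
  →6  S(S(add(add(add(Z, Z), add(SZ, SZ)), add(add(Z, SZ), add(SZ, SZ)))))
  →7  S(S(add(add(Z, add(SZ, SZ)), add(add(Z, SZ), add(SZ, SZ)))))
  →8  S(S(add(add(SZ, SZ), add(add(Z, SZ), add(SZ, SZ)))))
  →9  S(S(add(S(add(Z, SZ)), add(add(Z, SZ), add(SZ, SZ)))))
  →10  S(S(S(add(add(Z, SZ), add(add(Z, SZ), add(SZ, SZ))))))
  →11  S(S(S(add(SZ, add(add(Z, SZ), add(SZ, SZ))))))
  →12  S(S(S(S(add(Z, add(add(Z, SZ), add(SZ, SZ)))))))
  →13  S(S(S(S(add(add(Z, SZ), add(SZ, SZ))))))
  →14  S(S(S(S(add(SZ, add(SZ, SZ))))))
  →15  S(S(S(S(S(add(Z, add(SZ, SZ)))))))
  →16  S(S(S(S(S(add(SZ, SZ))))))
  →17  S(S(S(S(S(S(add(Z, SZ)))))))
  →18  S^7(Z)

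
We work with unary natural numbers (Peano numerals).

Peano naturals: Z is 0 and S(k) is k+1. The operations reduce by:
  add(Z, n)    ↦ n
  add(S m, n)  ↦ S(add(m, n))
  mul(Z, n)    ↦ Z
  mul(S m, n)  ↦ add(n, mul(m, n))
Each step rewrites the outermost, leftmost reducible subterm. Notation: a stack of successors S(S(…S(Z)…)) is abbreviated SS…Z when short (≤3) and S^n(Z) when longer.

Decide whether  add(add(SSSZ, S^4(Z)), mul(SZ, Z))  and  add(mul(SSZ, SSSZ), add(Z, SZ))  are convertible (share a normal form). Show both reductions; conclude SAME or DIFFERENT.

Answer: SAME — A ⇓ S^7(Z), B ⇓ S^7(Z)

Working:
Term A:
  start: add(add(SSSZ, S^4(Z)), mul(SZ, Z))
  step 1: add(S(add(SSZ, S^4(Z))), mul(SZ, Z))
  step 2: S(add(add(SSZ, S^4(Z)), mul(SZ, Z)))
  step 3: S(add(S(add(SZ, S^4(Z))), mul(SZ, Z)))
  step 4: S(S(add(add(SZ, S^4(Z)), mul(SZ, Z))))
  step 5: S(S(add(S(add(Z, S^4(Z))), mul(SZ, Z))))
  step 6: S(S(S(add(add(Z, S^4(Z)), mul(SZ, Z)))))
  step 7: S(S(S(add(S^4(Z), mul(SZ, Z)))))
  step 8: S(S(S(S(add(SSSZ, mul(SZ, Z))))))
  step 9: S(S(S(S(S(add(SSZ, mul(SZ, Z)))))))
  step 10: S(S(S(S(S(S(add(SZ, mul(SZ, Z))))))))
  step 11: S(S(S(S(S(S(S(add(Z, mul(SZ, Z)))))))))
  step 12: S(S(S(S(S(S(S(mul(SZ, Z))))))))
  step 13: S(S(S(S(S(S(S(add(Z, mul(Z, Z)))))))))
  step 14: S(S(S(S(S(S(S(mul(Z, Z))))))))
  step 15: S^7(Z)

Term B:
  start: add(mul(SSZ, SSSZ), add(Z, SZ))
  step 1: add(add(SSSZ, mul(SZ, SSSZ)), add(Z, SZ))
  step 2: add(S(add(SSZ, mul(SZ, SSSZ))), add(Z, SZ))
  step 3: S(add(add(SSZ, mul(SZ, SSSZ)), add(Z, SZ)))
  step 4: S(add(S(add(SZ, mul(SZ, SSSZ))), add(Z, SZ)))
  step 5: S(S(add(add(SZ, mul(SZ, SSSZ)), add(Z, SZ))))
  step 6: S(S(add(S(add(Z, mul(SZ, SSSZ))), add(Z, SZ))))
  step 7: S(S(S(add(add(Z, mul(SZ, SSSZ)), add(Z, SZ)))))
  step 8: S(S(S(add(mul(SZ, SSSZ), add(Z, SZ)))))
  step 9: S(S(S(add(add(SSSZ, mul(Z, SSSZ)), add(Z, SZ)))))
  step 10: S(S(S(add(S(add(SSZ, mul(Z, SSSZ))), add(Z, SZ)))))
  step 11: S(S(S(S(add(add(SSZ, mul(Z, SSSZ)), add(Z, SZ))))))
  step 12: S(S(S(S(add(S(add(SZ, mul(Z, SSSZ))), add(Z, SZ))))))
  step 13: S(S(S(S(S(add(add(SZ, mul(Z, SSSZ)), add(Z, SZ)))))))
  step 14: S(S(S(S(S(add(S(add(Z, mul(Z, SSSZ))), add(Z, SZ)))))))
  step 15: S(S(S(S(S(S(add(add(Z, mul(Z, SSSZ)), add(Z, SZ))))))))
  step 16: S(S(S(S(S(S(add(mul(Z, SSSZ), add(Z, SZ))))))))
  step 17: S(S(S(S(S(S(add(Z, add(Z, SZ))))))))
  step 18: S(S(S(S(S(S(add(Z, SZ)))))))
  step 19: S^7(Z)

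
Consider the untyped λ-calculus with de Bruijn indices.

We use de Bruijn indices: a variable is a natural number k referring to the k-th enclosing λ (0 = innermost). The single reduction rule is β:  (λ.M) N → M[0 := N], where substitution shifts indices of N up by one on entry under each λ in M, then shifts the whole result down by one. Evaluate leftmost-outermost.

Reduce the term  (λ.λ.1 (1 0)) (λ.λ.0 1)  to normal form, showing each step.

  start: (λ.λ.1 (1 0)) (λ.λ.0 1)
  [1] λ.(λ.λ.0 1) ((λ.λ.0 1) 0)
  [2] λ.λ.0 ((λ.λ.0 1) 1)
  [3] λ.λ.0 (λ.0 2)

Answer: normal form = λ.λ.0 (λ.0 2)  (in 3 steps)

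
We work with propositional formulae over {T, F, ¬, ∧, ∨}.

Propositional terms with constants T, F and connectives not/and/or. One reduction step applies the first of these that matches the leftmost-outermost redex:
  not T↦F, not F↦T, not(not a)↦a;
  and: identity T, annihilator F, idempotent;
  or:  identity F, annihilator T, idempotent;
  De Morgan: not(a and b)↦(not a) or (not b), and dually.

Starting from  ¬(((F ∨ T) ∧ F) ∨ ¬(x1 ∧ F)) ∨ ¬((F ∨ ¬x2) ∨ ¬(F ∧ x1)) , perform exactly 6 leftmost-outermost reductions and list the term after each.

  start: ¬(((F ∨ T) ∧ F) ∨ ¬(x1 ∧ F)) ∨ ¬((F ∨ ¬x2) ∨ ¬(F ∧ x1))
  →1  (¬((F ∨ T) ∧ F) ∧ ¬¬(x1 ∧ F)) ∨ ¬((F ∨ ¬x2) ∨ ¬(F ∧ x1))
  →2  ((¬(F ∨ T) ∨ ¬F) ∧ ¬¬(x1 ∧ F)) ∨ ¬((F ∨ ¬x2) ∨ ¬(F ∧ x1))
  →3  (((¬F ∧ ¬T) ∨ ¬F) ∧ ¬¬(x1 ∧ F)) ∨ ¬((F ∨ ¬x2) ∨ ¬(F ∧ x1))
  →4  (((T ∧ ¬T) ∨ ¬F) ∧ ¬¬(x1 ∧ F)) ∨ ¬((F ∨ ¬x2) ∨ ¬(F ∧ x1))
  →5  ((¬T ∨ ¬F) ∧ ¬¬(x1 ∧ F)) ∨ ¬((F ∨ ¬x2) ∨ ¬(F ∧ x1))
  →6  ((F ∨ ¬F) ∧ ¬¬(x1 ∧ F)) ∨ ¬((F ∨ ¬x2) ∨ ¬(F ∧ x1))

Answer: after 6 steps: ((F ∨ ¬F) ∧ ¬¬(x1 ∧ F)) ∨ ¬((F ∨ ¬x2) ∨ ¬(F ∧ x1))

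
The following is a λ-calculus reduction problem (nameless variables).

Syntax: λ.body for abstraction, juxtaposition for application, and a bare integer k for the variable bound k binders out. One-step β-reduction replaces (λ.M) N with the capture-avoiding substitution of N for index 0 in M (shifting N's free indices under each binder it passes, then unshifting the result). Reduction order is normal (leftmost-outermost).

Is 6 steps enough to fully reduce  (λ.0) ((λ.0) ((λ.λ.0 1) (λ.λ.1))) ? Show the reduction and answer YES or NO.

  start: (λ.0) ((λ.0) ((λ.λ.0 1) (λ.λ.1)))
  [1] (λ.0) ((λ.λ.0 1) (λ.λ.1))
  [2] (λ.λ.0 1) (λ.λ.1)
  [3] λ.0 (λ.λ.1)

Answer: YES — reaches normal form λ.0 (λ.λ.1) in 3 ≤ 6 steps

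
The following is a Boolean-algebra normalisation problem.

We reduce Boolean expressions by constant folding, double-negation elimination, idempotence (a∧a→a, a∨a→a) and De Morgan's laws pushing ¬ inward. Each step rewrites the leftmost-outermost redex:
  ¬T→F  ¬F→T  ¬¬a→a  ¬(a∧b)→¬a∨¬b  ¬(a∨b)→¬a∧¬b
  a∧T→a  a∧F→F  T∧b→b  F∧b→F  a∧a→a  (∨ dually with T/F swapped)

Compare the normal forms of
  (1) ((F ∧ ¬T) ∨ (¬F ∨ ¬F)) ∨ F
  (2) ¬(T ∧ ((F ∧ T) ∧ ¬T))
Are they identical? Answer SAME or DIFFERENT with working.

Answer: SAME — A ⇓ T, B ⇓ T

Derivation:
Term A:
  start: ((F ∧ ¬T) ∨ (¬F ∨ ¬F)) ∨ F
  →1  (F ∧ ¬T) ∨ (¬F ∨ ¬F)
  →2  F ∨ (¬F ∨ ¬F)
  →3  ¬F ∨ ¬F
  →4  ¬F
  →5  T

Term B:
  start: ¬(T ∧ ((F ∧ T) ∧ ¬T))
  →1  ¬T ∨ ¬((F ∧ T) ∧ ¬T)
  →2  F ∨ ¬((F ∧ T) ∧ ¬T)
  →3  ¬((F ∧ T) ∧ ¬T)
  →4  ¬(F ∧ T) ∨ ¬¬T
  →5  (¬F ∨ ¬T) ∨ ¬¬T
  →6  (T ∨ ¬T) ∨ ¬¬T
  →7  T ∨ ¬¬T
  →8  T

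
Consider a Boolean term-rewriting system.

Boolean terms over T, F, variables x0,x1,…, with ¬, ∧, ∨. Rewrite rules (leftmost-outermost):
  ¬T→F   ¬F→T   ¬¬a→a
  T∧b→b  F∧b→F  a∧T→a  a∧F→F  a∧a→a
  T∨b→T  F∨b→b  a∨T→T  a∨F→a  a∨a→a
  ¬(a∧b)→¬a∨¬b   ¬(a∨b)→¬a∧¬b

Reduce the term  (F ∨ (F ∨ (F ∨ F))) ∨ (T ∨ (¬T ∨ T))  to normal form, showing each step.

Answer: normal form = T  (in 5 steps)

Derivation:
  start: (F ∨ (F ∨ (F ∨ F))) ∨ (T ∨ (¬T ∨ T))
  →1  (F ∨ (F ∨ F)) ∨ (T ∨ (¬T ∨ T))
  →2  (F ∨ F) ∨ (T ∨ (¬T ∨ T))
  →3  F ∨ (T ∨ (¬T ∨ T))
  →4  T ∨ (¬T ∨ T)
  →5  T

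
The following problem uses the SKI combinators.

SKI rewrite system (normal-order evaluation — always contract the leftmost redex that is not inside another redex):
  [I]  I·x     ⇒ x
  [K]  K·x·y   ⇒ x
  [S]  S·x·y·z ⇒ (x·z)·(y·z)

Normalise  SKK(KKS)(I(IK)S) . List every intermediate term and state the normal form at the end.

  start: SKK(KKS)(I(IK)S)
  [1] K(KKS)(K(KKS))(I(IK)S)
  [2] KKS(I(IK)S)
  [3] K(I(IK)S)
  [4] K(IKS)
  [5] K(KS)

Answer: normal form = K(KS)  (in 5 steps)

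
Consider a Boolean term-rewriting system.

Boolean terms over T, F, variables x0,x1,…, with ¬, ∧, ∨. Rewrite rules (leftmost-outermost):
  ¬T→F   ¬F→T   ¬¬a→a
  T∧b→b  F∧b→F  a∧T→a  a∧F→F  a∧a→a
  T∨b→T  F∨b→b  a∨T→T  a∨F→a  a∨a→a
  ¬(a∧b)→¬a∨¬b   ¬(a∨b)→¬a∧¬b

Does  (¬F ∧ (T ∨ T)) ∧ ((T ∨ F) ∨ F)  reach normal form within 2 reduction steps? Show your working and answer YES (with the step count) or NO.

  start: (¬F ∧ (T ∨ T)) ∧ ((T ∨ F) ∨ F)
  [1] (T ∧ (T ∨ T)) ∧ ((T ∨ F) ∨ F)
  [2] (T ∨ T) ∧ ((T ∨ F) ∨ F)

Answer: NO — after 2 steps the term is (T ∨ T) ∧ ((T ∨ F) ∨ F), not yet normal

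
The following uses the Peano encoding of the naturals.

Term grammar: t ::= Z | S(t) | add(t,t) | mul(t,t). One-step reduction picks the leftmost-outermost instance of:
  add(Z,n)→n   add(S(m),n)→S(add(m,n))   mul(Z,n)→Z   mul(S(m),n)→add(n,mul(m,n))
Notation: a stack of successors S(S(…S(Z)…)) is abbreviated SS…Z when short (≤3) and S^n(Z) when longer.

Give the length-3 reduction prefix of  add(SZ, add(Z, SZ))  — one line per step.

Answer: after 3 steps: SSZ

Derivation:
  start: add(SZ, add(Z, SZ))
  step 1: S(add(Z, add(Z, SZ)))
  step 2: S(add(Z, SZ))
  step 3: SSZ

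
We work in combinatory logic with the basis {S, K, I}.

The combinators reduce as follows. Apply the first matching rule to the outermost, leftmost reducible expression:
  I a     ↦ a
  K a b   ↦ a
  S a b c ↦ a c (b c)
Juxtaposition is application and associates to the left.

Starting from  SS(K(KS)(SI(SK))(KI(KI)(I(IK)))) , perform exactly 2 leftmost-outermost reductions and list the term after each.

  start: SS(K(KS)(SI(SK))(KI(KI)(I(IK))))
  step 1: SS(KS(KI(KI)(I(IK))))
  step 2: SSS

Answer: after 2 steps: SSS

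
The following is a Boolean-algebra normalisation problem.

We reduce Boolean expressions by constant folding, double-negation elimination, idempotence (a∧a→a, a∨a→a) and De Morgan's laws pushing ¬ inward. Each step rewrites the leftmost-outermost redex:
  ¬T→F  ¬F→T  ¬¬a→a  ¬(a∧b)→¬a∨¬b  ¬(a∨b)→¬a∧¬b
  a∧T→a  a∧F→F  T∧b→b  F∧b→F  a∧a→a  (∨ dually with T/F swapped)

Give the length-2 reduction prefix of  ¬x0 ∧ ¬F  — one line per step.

  start: ¬x0 ∧ ¬F
  step 1: ¬x0 ∧ T
  step 2: ¬x0

Answer: after 2 steps: ¬x0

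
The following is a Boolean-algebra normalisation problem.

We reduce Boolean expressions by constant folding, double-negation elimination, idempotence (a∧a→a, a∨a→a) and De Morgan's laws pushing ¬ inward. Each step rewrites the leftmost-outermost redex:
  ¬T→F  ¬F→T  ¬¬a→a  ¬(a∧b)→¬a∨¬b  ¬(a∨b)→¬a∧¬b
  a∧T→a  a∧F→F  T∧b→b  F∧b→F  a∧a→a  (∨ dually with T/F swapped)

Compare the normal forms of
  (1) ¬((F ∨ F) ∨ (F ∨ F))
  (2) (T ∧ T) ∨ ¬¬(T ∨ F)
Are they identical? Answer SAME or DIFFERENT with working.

Term A:
  start: ¬((F ∨ F) ∨ (F ∨ F))
  step 1: ¬(F ∨ F) ∧ ¬(F ∨ F)
  step 2: ¬(F ∨ F)
  step 3: ¬F ∧ ¬F
  step 4: ¬F
  step 5: T

Term B:
  start: (T ∧ T) ∨ ¬¬(T ∨ F)
  step 1: T ∨ ¬¬(T ∨ F)
  step 2: T

Answer: SAME — A ⇓ T, B ⇓ T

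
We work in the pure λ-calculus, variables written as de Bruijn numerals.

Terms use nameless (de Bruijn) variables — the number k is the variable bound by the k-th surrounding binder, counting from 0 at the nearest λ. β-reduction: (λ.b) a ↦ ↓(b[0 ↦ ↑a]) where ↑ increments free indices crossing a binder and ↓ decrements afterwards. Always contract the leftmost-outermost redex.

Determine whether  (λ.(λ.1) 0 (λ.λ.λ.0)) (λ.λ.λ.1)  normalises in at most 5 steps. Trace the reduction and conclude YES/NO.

  start: (λ.(λ.1) 0 (λ.λ.λ.0)) (λ.λ.λ.1)
  →1  (λ.λ.λ.λ.1) (λ.λ.λ.1) (λ.λ.λ.0)
  →2  (λ.λ.λ.1) (λ.λ.λ.0)
  →3  λ.λ.1

Answer: YES — reaches normal form λ.λ.1 in 3 ≤ 5 steps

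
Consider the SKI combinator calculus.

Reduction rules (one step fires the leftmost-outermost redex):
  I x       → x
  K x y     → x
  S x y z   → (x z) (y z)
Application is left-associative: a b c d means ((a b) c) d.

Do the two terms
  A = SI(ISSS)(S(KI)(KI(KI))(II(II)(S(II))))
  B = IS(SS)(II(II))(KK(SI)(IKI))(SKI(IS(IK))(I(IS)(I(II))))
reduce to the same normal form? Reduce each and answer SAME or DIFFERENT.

Answer: DIFFERENT — A ⇓ SI(S(SI)(S(SI))), B ⇓ I

Derivation:
Term A:
  start: SI(ISSS)(S(KI)(KI(KI))(II(II)(S(II))))
  step 1: I(S(KI)(KI(KI))(II(II)(S(II))))(ISSS(S(KI)(KI(KI))(II(II)(S(II)))))
  step 2: S(KI)(KI(KI))(II(II)(S(II)))(ISSS(S(KI)(KI(KI))(II(II)(S(II)))))
  step 3: KI(II(II)(S(II)))(KI(KI)(II(II)(S(II))))(ISSS(S(KI)(KI(KI))(II(II)(S(II)))))
  step 4: I(KI(KI)(II(II)(S(II))))(ISSS(S(KI)(KI(KI))(II(II)(S(II)))))
  step 5: KI(KI)(II(II)(S(II)))(ISSS(S(KI)(KI(KI))(II(II)(S(II)))))
  step 6: I(II(II)(S(II)))(ISSS(S(KI)(KI(KI))(II(II)(S(II)))))
  step 7: II(II)(S(II))(ISSS(S(KI)(KI(KI))(II(II)(S(II)))))
  step 8: I(II)(S(II))(ISSS(S(KI)(KI(KI))(II(II)(S(II)))))
  step 9: II(S(II))(ISSS(S(KI)(KI(KI))(II(II)(S(II)))))
  step 10: I(S(II))(ISSS(S(KI)(KI(KI))(II(II)(S(II)))))
  step 11: S(II)(ISSS(S(KI)(KI(KI))(II(II)(S(II)))))
  step 12: SI(ISSS(S(KI)(KI(KI))(II(II)(S(II)))))
  step 13: SI(SSS(S(KI)(KI(KI))(II(II)(S(II)))))
  step 14: SI(S(S(KI)(KI(KI))(II(II)(S(II))))(S(S(KI)(KI(KI))(II(II)(S(II))))))
  step 15: SI(S(KI(II(II)(S(II)))(KI(KI)(II(II)(S(II)))))(S(S(KI)(KI(KI))(II(II)(S(II))))))
  step 16: SI(S(I(KI(KI)(II(II)(S(II)))))(S(S(KI)(KI(KI))(II(II)(S(II))))))
  step 17: SI(S(KI(KI)(II(II)(S(II))))(S(S(KI)(KI(KI))(II(II)(S(II))))))
  step 18: SI(S(I(II(II)(S(II))))(S(S(KI)(KI(KI))(II(II)(S(II))))))
  step 19: SI(S(II(II)(S(II)))(S(S(KI)(KI(KI))(II(II)(S(II))))))
  step 20: SI(S(I(II)(S(II)))(S(S(KI)(KI(KI))(II(II)(S(II))))))
  step 21: SI(S(II(S(II)))(S(S(KI)(KI(KI))(II(II)(S(II))))))
  step 22: SI(S(I(S(II)))(S(S(KI)(KI(KI))(II(II)(S(II))))))
  step 23: SI(S(S(II))(S(S(KI)(KI(KI))(II(II)(S(II))))))
  step 24: SI(S(SI)(S(S(KI)(KI(KI))(II(II)(S(II))))))
  step 25: SI(S(SI)(S(KI(II(II)(S(II)))(KI(KI)(II(II)(S(II)))))))
  step 26: SI(S(SI)(S(I(KI(KI)(II(II)(S(II)))))))
  step 27: SI(S(SI)(S(KI(KI)(II(II)(S(II))))))
  step 28: SI(S(SI)(S(I(II(II)(S(II))))))
  step 29: SI(S(SI)(S(II(II)(S(II)))))
  step 30: SI(S(SI)(S(I(II)(S(II)))))
  step 31: SI(S(SI)(S(II(S(II)))))
  step 32: SI(S(SI)(S(I(S(II)))))
  step 33: SI(S(SI)(S(S(II))))
  step 34: SI(S(SI)(S(SI)))

Term B:
  start: IS(SS)(II(II))(KK(SI)(IKI))(SKI(IS(IK))(I(IS)(I(II))))
  step 1: S(SS)(II(II))(KK(SI)(IKI))(SKI(IS(IK))(I(IS)(I(II))))
  step 2: SS(KK(SI)(IKI))(II(II)(KK(SI)(IKI)))(SKI(IS(IK))(I(IS)(I(II))))
  step 3: S(II(II)(KK(SI)(IKI)))(KK(SI)(IKI)(II(II)(KK(SI)(IKI))))(SKI(IS(IK))(I(IS)(I(II))))
  step 4: II(II)(KK(SI)(IKI))(SKI(IS(IK))(I(IS)(I(II))))(KK(SI)(IKI)(II(II)(KK(SI)(IKI)))(SKI(IS(IK))(I(IS)(I(II)))))
  step 5: I(II)(KK(SI)(IKI))(SKI(IS(IK))(I(IS)(I(II))))(KK(SI)(IKI)(II(II)(KK(SI)(IKI)))(SKI(IS(IK))(I(IS)(I(II)))))
  step 6: II(KK(SI)(IKI))(SKI(IS(IK))(I(IS)(I(II))))(KK(SI)(IKI)(II(II)(KK(SI)(IKI)))(SKI(IS(IK))(I(IS)(I(II)))))
  step 7: I(KK(SI)(IKI))(SKI(IS(IK))(I(IS)(I(II))))(KK(SI)(IKI)(II(II)(KK(SI)(IKI)))(SKI(IS(IK))(I(IS)(I(II)))))
  step 8: KK(SI)(IKI)(SKI(IS(IK))(I(IS)(I(II))))(KK(SI)(IKI)(II(II)(KK(SI)(IKI)))(SKI(IS(IK))(I(IS)(I(II)))))
  step 9: K(IKI)(SKI(IS(IK))(I(IS)(I(II))))(KK(SI)(IKI)(II(II)(KK(SI)(IKI)))(SKI(IS(IK))(I(IS)(I(II)))))
  step 10: IKI(KK(SI)(IKI)(II(II)(KK(SI)(IKI)))(SKI(IS(IK))(I(IS)(I(II)))))
  step 11: KI(KK(SI)(IKI)(II(II)(KK(SI)(IKI)))(SKI(IS(IK))(I(IS)(I(II)))))
  step 12: I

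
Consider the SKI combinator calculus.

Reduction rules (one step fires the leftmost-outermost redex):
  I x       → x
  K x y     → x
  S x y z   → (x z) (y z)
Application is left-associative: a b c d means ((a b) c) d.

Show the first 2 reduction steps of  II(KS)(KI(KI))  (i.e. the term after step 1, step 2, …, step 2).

Answer: after 2 steps: KS(KI(KI))

Working:
  start: II(KS)(KI(KI))
  →1  I(KS)(KI(KI))
  →2  KS(KI(KI))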